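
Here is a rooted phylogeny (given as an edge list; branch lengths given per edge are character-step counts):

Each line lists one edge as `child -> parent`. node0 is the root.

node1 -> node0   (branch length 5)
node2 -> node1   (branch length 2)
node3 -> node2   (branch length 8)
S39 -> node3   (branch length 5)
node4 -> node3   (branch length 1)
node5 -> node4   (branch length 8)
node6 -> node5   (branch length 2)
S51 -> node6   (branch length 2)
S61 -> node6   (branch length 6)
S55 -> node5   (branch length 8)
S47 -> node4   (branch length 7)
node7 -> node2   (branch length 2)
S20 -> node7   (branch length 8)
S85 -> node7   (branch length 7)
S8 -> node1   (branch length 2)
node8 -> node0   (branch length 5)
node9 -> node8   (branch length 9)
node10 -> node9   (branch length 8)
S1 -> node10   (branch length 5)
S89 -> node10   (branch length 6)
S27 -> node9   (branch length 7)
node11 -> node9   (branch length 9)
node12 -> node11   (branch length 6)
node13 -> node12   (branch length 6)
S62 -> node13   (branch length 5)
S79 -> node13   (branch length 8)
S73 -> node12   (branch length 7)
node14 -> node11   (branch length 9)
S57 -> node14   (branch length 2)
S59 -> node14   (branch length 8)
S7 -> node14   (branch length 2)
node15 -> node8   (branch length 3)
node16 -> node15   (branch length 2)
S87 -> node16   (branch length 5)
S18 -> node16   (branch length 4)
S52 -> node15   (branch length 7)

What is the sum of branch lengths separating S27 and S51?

49

The path runs S27 → … → MRCA → … → S51; the MRCA is the root of the tree.
Branch lengths along that path: 7 + 9 + 5 + 5 + 2 + 8 + 1 + 8 + 2 + 2 = 49.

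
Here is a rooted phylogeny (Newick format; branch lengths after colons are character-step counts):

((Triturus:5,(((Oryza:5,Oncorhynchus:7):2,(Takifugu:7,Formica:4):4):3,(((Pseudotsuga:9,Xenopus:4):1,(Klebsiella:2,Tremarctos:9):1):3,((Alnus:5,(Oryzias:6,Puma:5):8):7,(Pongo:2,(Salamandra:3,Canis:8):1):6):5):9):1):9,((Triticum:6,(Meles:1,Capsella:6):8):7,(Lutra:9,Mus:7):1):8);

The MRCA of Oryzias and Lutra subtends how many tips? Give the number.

20

The MRCA of Oryzias and Lutra is the root, so the clade is the entire tree.
That clade contains 20 terminal taxa: Alnus, Canis, Capsella, Formica, Klebsiella, Lutra, Meles, Mus, Oncorhynchus, Oryza, Oryzias, Pongo, Pseudotsuga, Puma, Salamandra, Takifugu, Tremarctos, Triticum, Triturus, Xenopus.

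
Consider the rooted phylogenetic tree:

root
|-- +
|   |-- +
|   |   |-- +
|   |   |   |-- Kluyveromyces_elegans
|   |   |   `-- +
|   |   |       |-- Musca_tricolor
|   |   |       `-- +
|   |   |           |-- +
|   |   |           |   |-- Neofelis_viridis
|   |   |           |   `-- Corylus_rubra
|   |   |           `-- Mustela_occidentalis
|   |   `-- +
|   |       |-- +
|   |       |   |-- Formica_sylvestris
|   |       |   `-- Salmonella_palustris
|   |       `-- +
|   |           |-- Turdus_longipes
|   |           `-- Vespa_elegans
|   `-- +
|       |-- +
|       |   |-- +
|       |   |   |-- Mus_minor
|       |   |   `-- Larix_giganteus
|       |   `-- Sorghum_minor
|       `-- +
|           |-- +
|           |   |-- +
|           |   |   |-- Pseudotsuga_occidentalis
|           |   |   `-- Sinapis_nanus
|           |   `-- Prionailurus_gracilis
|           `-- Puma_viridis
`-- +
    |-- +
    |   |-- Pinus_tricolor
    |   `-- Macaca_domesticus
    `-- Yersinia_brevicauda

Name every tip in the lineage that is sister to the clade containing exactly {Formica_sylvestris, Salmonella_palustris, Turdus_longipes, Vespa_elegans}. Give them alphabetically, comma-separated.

The clade containing exactly {Formica_sylvestris, Salmonella_palustris, Turdus_longipes, Vespa_elegans} attaches to the tree at the node subtending ((Kluyveromyces_elegans,(Musca_tricolor,((Neofelis_viridis,Corylus_rubra),Mustela_occidentalis))),((Formica_sylvestris,Salmonella_palustris),(Turdus_longipes,Vespa_elegans))).
The other lineage descending from that same node — the sister group — is (Kluyveromyces_elegans,(Musca_tricolor,((Neofelis_viridis,Corylus_rubra),Mustela_occidentalis))); its 5 tips in alphabetical order are the answer.

Corylus_rubra, Kluyveromyces_elegans, Musca_tricolor, Mustela_occidentalis, Neofelis_viridis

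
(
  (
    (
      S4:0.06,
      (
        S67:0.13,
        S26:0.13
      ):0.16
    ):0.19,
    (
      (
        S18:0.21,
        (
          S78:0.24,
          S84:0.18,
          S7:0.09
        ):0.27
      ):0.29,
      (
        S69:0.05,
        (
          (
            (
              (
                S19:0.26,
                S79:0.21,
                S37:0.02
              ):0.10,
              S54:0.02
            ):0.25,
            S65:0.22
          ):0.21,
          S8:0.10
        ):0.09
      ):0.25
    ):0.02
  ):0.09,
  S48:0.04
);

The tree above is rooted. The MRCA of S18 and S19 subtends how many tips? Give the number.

The MRCA of S18 and S19 is the node subtending ((S18,(S78,S84,S7)),(S69,((((S19,S79,S37),S54),S65),S8))).
That clade contains 11 terminal taxa: S18, S19, S37, S54, S65, S69, S7, S78, S79, S8, S84.

11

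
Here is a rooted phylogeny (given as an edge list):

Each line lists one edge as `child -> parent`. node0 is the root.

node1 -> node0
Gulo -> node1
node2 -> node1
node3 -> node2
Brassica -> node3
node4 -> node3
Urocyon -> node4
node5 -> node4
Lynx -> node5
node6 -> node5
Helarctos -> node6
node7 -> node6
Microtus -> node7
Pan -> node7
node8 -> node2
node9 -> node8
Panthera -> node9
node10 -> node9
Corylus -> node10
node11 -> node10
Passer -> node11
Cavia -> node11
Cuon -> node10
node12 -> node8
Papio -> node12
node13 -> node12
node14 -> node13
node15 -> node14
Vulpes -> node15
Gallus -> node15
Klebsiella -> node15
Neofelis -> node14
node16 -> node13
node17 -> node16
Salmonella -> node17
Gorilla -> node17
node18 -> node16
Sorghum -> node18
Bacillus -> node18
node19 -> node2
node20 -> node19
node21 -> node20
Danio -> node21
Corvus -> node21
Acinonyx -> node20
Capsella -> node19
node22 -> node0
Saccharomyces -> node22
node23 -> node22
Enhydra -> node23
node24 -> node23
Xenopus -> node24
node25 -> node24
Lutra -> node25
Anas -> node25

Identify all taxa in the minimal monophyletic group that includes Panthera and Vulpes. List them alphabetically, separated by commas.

Tracing Panthera: it sits inside (Panthera,(Corylus,(Passer,Cavia),Cuon)).
Tracing Vulpes: it sits inside (Vulpes,Gallus,Klebsiella).
The smallest clade enclosing both is ((Panthera,(Corylus,(Passer,Cavia),Cuon)),(Papio,(((Vulpes,Gallus,Klebsiella),Neofelis),((Salmonella,Gorilla),(Sorghum,Bacillus))))); the answer is its 14 terminal taxa in alphabetical order.

Bacillus, Cavia, Corylus, Cuon, Gallus, Gorilla, Klebsiella, Neofelis, Panthera, Papio, Passer, Salmonella, Sorghum, Vulpes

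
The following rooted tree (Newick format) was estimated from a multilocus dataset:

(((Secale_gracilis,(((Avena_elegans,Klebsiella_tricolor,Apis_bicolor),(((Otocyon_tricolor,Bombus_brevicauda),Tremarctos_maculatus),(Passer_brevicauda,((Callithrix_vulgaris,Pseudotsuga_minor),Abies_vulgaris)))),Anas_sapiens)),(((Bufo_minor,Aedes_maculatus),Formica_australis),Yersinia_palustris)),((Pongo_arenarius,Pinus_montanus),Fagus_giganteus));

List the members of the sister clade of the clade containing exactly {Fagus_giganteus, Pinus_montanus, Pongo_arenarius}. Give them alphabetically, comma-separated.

The clade containing exactly {Fagus_giganteus, Pinus_montanus, Pongo_arenarius} attaches directly to the root of the tree.
The other lineage descending from that same node — the sister group — is ((Secale_gracilis,(((Avena_elegans,Klebsiella_tricolor,Apis_bicolor),(((Otocyon_tricolor,Bombus_brevicauda),Tremarctos_maculatus),(Passer_brevicauda,((Callithrix_vulgaris,Pseudotsuga_minor),Abies_vulgaris)))),Anas_sapiens)),(((Bufo_minor,Aedes_maculatus),Formica_australis),Yersinia_palustris)); its 16 tips in alphabetical order are the answer.

Abies_vulgaris, Aedes_maculatus, Anas_sapiens, Apis_bicolor, Avena_elegans, Bombus_brevicauda, Bufo_minor, Callithrix_vulgaris, Formica_australis, Klebsiella_tricolor, Otocyon_tricolor, Passer_brevicauda, Pseudotsuga_minor, Secale_gracilis, Tremarctos_maculatus, Yersinia_palustris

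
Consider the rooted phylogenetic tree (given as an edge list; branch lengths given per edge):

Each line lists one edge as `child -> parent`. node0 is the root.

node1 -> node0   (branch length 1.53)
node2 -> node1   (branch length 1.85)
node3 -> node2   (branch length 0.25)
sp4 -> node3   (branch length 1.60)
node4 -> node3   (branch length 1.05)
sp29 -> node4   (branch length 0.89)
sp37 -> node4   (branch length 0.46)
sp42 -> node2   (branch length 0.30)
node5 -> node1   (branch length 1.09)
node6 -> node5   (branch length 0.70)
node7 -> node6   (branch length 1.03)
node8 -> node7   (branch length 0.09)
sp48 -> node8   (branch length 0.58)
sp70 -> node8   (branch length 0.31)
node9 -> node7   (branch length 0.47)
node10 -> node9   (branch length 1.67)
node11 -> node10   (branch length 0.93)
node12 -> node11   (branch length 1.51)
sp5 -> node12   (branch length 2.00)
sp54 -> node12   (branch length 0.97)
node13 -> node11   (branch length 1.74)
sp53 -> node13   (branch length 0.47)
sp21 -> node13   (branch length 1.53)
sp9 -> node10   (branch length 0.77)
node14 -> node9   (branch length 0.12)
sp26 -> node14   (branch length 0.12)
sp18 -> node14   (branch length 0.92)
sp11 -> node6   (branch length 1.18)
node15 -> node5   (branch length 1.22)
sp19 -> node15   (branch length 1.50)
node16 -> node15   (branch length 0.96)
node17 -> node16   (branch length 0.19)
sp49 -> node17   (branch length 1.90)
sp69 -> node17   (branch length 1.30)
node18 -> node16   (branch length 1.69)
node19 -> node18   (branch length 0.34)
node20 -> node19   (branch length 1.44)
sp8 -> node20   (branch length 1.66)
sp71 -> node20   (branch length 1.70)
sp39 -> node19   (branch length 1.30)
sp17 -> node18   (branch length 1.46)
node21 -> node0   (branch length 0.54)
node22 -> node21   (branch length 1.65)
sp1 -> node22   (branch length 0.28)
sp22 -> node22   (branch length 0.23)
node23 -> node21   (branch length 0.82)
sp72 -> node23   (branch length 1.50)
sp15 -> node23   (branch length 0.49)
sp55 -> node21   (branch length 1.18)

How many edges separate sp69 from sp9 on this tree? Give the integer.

9

The MRCA of sp69 and sp9 is the node subtending ((((sp48,sp70),((((sp5,sp54),(sp53,sp21)),sp9),(sp26,sp18))),sp11),(sp19,((sp49,sp69),(((sp8,sp71),sp39),sp17)))).
From sp69 up to that node: 4 branches. From sp9 up to the same node: 5 branches. Total: 4 + 5 = 9.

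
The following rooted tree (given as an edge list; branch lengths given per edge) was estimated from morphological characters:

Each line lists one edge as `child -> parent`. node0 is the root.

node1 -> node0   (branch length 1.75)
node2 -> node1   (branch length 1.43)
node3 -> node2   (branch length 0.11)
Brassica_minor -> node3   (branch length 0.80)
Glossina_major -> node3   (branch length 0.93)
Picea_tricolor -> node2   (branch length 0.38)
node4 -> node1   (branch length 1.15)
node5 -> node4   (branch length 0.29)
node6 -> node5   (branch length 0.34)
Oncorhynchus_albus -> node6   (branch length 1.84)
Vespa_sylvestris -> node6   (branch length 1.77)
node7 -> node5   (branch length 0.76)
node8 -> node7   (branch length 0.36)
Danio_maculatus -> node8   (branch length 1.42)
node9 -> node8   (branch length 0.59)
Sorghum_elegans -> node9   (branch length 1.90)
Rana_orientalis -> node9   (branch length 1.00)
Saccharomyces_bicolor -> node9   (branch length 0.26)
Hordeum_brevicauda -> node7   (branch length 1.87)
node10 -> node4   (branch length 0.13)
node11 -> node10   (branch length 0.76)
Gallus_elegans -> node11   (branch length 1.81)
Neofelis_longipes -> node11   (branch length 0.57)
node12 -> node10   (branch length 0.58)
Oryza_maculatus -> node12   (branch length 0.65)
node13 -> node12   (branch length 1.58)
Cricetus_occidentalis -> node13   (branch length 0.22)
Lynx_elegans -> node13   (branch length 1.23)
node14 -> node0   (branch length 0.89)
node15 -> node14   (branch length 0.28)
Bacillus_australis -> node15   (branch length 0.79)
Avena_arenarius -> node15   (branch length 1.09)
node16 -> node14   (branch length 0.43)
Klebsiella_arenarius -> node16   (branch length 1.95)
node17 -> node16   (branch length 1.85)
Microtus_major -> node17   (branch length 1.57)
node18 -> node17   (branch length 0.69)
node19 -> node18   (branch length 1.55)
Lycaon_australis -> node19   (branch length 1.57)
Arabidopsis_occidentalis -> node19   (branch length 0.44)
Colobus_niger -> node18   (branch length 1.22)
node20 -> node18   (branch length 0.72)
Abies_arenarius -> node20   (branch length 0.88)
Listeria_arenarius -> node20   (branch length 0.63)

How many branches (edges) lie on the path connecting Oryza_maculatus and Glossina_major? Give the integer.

7

The MRCA of Oryza_maculatus and Glossina_major is the node subtending (((Brassica_minor,Glossina_major),Picea_tricolor),(((Oncorhynchus_albus,Vespa_sylvestris),((Danio_maculatus,(Sorghum_elegans,Rana_orientalis,Saccharomyces_bicolor)),Hordeum_brevicauda)),((Gallus_elegans,Neofelis_longipes),(Oryza_maculatus,(Cricetus_occidentalis,Lynx_elegans))))).
From Oryza_maculatus up to that node: 4 branches. From Glossina_major up to the same node: 3 branches. Total: 4 + 3 = 7.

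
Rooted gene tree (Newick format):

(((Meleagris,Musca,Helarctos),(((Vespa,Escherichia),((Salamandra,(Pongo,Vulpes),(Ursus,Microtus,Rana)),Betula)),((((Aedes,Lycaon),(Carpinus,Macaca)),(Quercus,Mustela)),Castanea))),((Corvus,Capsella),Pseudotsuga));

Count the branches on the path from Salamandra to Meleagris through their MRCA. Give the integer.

The MRCA of Salamandra and Meleagris is the node subtending ((Meleagris,Musca,Helarctos),(((Vespa,Escherichia),((Salamandra,(Pongo,Vulpes),(Ursus,Microtus,Rana)),Betula)),((((Aedes,Lycaon),(Carpinus,Macaca)),(Quercus,Mustela)),Castanea))).
From Salamandra up to that node: 5 branches. From Meleagris up to the same node: 2 branches. Total: 5 + 2 = 7.

7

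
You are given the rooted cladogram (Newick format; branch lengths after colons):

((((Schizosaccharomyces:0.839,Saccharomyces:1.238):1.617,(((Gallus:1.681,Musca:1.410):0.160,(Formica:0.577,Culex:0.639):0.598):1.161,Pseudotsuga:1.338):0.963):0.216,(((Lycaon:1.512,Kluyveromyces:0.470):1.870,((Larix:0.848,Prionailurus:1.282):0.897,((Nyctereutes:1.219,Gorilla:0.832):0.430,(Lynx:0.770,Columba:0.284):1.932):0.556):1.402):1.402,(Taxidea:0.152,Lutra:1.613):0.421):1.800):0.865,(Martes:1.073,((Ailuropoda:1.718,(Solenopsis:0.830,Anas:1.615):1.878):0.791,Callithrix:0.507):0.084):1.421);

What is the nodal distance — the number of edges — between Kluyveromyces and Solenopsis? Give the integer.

10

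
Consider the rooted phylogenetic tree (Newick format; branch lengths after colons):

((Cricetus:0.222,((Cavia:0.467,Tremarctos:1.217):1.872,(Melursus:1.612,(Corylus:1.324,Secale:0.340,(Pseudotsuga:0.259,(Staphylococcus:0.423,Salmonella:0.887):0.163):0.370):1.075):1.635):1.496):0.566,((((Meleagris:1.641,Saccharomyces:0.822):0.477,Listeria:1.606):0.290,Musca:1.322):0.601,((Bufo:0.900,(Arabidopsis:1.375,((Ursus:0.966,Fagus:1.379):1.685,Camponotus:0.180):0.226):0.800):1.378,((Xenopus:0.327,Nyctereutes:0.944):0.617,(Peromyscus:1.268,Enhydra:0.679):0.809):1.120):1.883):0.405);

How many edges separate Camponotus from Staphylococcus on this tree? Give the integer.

13

The MRCA of Camponotus and Staphylococcus is the root of the tree.
From Camponotus up to that node: 6 branches. From Staphylococcus up to the same node: 7 branches. Total: 6 + 7 = 13.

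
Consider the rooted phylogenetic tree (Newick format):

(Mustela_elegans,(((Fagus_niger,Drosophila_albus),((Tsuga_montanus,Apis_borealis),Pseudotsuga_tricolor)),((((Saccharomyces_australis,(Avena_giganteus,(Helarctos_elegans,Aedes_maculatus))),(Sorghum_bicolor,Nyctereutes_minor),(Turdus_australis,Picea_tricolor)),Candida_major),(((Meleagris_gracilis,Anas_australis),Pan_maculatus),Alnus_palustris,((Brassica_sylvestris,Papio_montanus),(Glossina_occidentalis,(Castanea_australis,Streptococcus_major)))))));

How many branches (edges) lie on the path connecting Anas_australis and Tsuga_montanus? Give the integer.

The MRCA of Anas_australis and Tsuga_montanus is the node subtending (((Fagus_niger,Drosophila_albus),((Tsuga_montanus,Apis_borealis),Pseudotsuga_tricolor)),((((Saccharomyces_australis,(Avena_giganteus,(Helarctos_elegans,Aedes_maculatus))),(Sorghum_bicolor,Nyctereutes_minor),(Turdus_australis,Picea_tricolor)),Candida_major),(((Meleagris_gracilis,Anas_australis),Pan_maculatus),Alnus_palustris,((Brassica_sylvestris,Papio_montanus),(Glossina_occidentalis,(Castanea_australis,Streptococcus_major)))))).
From Anas_australis up to that node: 5 branches. From Tsuga_montanus up to the same node: 4 branches. Total: 5 + 4 = 9.

9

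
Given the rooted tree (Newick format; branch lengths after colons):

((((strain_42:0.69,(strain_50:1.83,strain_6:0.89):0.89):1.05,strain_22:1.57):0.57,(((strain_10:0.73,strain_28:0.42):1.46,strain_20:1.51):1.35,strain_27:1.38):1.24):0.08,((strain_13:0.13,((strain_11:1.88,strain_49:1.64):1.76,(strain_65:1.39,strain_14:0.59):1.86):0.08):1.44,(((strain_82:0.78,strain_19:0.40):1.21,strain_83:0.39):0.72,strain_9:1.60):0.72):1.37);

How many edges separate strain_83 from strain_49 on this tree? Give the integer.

The MRCA of strain_83 and strain_49 is the node subtending ((strain_13,((strain_11,strain_49),(strain_65,strain_14))),(((strain_82,strain_19),strain_83),strain_9)).
From strain_83 up to that node: 3 branches. From strain_49 up to the same node: 4 branches. Total: 3 + 4 = 7.

7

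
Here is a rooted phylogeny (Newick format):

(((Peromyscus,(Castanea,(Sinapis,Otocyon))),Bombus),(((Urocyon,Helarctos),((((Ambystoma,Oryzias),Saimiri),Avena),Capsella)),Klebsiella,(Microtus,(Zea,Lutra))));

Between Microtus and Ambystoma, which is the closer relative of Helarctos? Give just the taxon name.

The MRCA of Helarctos and Ambystoma subtends ((Urocyon,Helarctos),((((Ambystoma,Oryzias),Saimiri),Avena),Capsella)) (7 taxa).
The MRCA of Helarctos and Microtus subtends (((Urocyon,Helarctos),((((Ambystoma,Oryzias),Saimiri),Avena),Capsella)),Klebsiella,(Microtus,(Zea,Lutra))) (11 taxa).
The first is nested inside the second, so Helarctos shares a more recent common ancestor with Ambystoma.

Ambystoma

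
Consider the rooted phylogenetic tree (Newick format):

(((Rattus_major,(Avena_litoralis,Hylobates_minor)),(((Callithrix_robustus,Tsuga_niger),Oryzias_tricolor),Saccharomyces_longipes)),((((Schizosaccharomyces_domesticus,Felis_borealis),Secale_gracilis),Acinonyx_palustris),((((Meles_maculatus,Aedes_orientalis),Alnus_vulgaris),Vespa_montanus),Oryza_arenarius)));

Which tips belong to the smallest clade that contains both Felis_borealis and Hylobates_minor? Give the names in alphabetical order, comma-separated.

Acinonyx_palustris, Aedes_orientalis, Alnus_vulgaris, Avena_litoralis, Callithrix_robustus, Felis_borealis, Hylobates_minor, Meles_maculatus, Oryza_arenarius, Oryzias_tricolor, Rattus_major, Saccharomyces_longipes, Schizosaccharomyces_domesticus, Secale_gracilis, Tsuga_niger, Vespa_montanus

Tracing Felis_borealis: it sits inside (Schizosaccharomyces_domesticus,Felis_borealis).
Tracing Hylobates_minor: it sits inside (Avena_litoralis,Hylobates_minor).
The smallest clade enclosing both is the whole tree (their MRCA is the root), so the answer is all 16 tips in alphabetical order.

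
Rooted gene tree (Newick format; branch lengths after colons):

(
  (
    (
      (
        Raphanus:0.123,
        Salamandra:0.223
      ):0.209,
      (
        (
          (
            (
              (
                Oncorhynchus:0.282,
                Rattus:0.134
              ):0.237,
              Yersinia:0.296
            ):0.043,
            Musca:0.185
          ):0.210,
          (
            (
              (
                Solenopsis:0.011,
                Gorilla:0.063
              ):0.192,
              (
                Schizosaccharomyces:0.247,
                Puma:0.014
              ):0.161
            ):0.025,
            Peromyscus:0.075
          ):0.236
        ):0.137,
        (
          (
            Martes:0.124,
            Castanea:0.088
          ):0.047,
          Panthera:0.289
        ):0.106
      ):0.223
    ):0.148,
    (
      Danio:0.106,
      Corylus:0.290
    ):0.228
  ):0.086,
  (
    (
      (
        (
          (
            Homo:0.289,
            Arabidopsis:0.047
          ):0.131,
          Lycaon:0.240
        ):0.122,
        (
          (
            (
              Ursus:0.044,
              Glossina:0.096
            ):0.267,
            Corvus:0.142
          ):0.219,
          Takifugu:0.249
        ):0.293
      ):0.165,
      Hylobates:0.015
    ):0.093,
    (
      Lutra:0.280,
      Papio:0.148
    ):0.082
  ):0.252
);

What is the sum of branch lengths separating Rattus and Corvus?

2.382

The path runs Rattus → … → MRCA → … → Corvus; the MRCA is the root of the tree.
Branch lengths along that path: 0.134 + 0.237 + 0.043 + 0.210 + 0.137 + 0.223 + 0.148 + 0.086 + 0.252 + 0.093 + 0.165 + 0.293 + 0.219 + 0.142 = 2.382.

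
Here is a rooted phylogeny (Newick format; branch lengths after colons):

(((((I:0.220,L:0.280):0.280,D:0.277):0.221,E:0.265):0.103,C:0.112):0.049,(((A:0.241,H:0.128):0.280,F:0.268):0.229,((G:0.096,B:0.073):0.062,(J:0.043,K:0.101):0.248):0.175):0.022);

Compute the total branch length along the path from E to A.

The path runs E → … → MRCA → … → A; the MRCA is the root of the tree.
Branch lengths along that path: 0.265 + 0.103 + 0.049 + 0.022 + 0.229 + 0.280 + 0.241 = 1.189.

1.189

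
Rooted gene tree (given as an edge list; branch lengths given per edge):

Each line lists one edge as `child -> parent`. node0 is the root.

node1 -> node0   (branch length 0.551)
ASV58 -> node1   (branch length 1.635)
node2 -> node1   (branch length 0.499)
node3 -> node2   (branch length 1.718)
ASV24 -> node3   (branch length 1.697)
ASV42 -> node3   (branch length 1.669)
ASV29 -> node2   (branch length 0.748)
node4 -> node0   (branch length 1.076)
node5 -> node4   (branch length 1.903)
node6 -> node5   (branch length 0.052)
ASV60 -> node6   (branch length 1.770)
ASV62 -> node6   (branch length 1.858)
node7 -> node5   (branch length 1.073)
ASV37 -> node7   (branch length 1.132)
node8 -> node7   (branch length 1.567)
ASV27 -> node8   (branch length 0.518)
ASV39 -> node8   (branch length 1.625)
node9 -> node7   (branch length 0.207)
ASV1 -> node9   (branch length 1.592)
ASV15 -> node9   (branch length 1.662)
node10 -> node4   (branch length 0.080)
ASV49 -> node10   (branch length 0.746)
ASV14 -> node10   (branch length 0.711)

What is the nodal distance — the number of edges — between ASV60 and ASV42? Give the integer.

8

The MRCA of ASV60 and ASV42 is the root of the tree.
From ASV60 up to that node: 4 branches. From ASV42 up to the same node: 4 branches. Total: 4 + 4 = 8.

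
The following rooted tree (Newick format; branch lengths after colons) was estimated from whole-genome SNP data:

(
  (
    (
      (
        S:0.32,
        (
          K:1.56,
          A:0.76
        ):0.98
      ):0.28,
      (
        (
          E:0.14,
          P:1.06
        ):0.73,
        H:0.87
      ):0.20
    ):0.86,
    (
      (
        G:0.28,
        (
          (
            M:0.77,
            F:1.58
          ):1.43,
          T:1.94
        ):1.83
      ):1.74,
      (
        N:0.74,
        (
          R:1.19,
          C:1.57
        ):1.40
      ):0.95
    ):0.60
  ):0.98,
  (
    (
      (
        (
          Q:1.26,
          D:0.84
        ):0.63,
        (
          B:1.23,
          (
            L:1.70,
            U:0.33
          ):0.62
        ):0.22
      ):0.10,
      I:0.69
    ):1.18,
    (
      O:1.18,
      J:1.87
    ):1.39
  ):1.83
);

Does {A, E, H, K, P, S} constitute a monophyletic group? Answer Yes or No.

Yes

The most recent common ancestor of these taxa subtends ((S,(K,A)),((E,P),H)).
That clade has exactly 6 tips — every listed taxon and nothing else — so the group is monophyletic.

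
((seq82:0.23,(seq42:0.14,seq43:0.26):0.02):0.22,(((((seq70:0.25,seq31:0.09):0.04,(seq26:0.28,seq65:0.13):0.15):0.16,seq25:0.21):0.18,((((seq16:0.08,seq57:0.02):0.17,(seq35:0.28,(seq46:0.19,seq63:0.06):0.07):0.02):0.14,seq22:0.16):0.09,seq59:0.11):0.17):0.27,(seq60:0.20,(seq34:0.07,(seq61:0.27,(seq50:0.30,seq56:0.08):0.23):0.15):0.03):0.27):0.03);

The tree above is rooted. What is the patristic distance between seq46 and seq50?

The path runs seq46 → … → MRCA → … → seq50; the MRCA is the node subtending (((((seq70,seq31),(seq26,seq65)),seq25),((((seq16,seq57),(seq35,(seq46,seq63))),seq22),seq59)),(seq60,(seq34,(seq61,(seq50,seq56))))).
Branch lengths along that path: 0.19 + 0.07 + 0.02 + 0.14 + 0.09 + 0.17 + 0.27 + 0.27 + 0.03 + 0.15 + 0.23 + 0.30 = 1.93.

1.93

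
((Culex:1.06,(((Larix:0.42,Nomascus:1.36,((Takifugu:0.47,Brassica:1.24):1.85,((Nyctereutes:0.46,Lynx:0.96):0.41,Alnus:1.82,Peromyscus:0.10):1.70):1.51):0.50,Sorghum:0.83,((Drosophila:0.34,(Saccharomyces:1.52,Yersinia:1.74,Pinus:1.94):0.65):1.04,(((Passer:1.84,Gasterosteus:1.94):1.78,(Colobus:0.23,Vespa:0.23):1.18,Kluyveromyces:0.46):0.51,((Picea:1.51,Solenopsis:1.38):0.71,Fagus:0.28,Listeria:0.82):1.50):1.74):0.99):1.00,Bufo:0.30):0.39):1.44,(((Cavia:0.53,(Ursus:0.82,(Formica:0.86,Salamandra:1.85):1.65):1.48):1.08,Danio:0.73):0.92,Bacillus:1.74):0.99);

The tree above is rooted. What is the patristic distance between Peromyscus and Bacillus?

The path runs Peromyscus → … → MRCA → … → Bacillus; the MRCA is the root of the tree.
Branch lengths along that path: 0.10 + 1.70 + 1.51 + 0.50 + 1.00 + 0.39 + 1.44 + 0.99 + 1.74 = 9.37.

9.37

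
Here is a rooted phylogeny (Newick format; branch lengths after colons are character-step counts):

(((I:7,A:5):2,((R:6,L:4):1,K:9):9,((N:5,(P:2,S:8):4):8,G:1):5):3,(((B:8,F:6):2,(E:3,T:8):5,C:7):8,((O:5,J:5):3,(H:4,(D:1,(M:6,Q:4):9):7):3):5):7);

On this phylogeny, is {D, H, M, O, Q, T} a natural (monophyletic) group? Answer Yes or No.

The MRCA of the listed taxa subtends (((B,F),(E,T),C),((O,J),(H,(D,(M,Q))))).
That clade also contains B, C, E, F, J, which are not in the proposed group, so the group is not monophyletic.

No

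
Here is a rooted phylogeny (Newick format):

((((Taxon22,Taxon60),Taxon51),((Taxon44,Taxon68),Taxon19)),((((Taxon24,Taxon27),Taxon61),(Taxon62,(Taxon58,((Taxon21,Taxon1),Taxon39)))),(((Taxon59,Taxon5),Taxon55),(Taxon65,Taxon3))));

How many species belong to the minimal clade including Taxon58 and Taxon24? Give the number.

The MRCA of Taxon58 and Taxon24 is the node subtending (((Taxon24,Taxon27),Taxon61),(Taxon62,(Taxon58,((Taxon21,Taxon1),Taxon39)))).
That clade contains 8 terminal taxa: Taxon1, Taxon21, Taxon24, Taxon27, Taxon39, Taxon58, Taxon61, Taxon62.

8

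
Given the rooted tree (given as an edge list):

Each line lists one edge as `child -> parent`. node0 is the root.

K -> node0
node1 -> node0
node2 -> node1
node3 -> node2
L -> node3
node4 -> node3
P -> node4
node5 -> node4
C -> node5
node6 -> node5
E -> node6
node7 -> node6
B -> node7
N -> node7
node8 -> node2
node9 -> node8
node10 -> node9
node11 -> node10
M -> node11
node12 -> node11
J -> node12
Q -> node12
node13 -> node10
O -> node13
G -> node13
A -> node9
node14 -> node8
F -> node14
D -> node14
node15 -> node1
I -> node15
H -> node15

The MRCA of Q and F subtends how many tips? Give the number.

8

The MRCA of Q and F is the node subtending ((((M,(J,Q)),(O,G)),A),(F,D)).
That clade contains 8 terminal taxa: A, D, F, G, J, M, O, Q.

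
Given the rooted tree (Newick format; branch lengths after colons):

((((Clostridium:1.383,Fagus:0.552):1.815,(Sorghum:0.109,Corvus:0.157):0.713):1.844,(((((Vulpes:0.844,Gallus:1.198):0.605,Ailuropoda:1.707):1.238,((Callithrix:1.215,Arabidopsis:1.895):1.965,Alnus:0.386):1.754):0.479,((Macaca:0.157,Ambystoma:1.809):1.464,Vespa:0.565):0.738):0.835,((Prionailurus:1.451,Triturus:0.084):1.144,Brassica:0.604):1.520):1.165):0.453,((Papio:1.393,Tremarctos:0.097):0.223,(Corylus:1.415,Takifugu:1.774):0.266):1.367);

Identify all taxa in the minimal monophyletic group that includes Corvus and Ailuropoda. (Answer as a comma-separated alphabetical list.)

Ailuropoda, Alnus, Ambystoma, Arabidopsis, Brassica, Callithrix, Clostridium, Corvus, Fagus, Gallus, Macaca, Prionailurus, Sorghum, Triturus, Vespa, Vulpes

Tracing Corvus: it sits inside (Sorghum,Corvus).
Tracing Ailuropoda: it sits inside ((Vulpes,Gallus),Ailuropoda).
The smallest clade enclosing both is (((Clostridium,Fagus),(Sorghum,Corvus)),(((((Vulpes,Gallus),Ailuropoda),((Callithrix,Arabidopsis),Alnus)),((Macaca,Ambystoma),Vespa)),((Prionailurus,Triturus),Brassica))); the answer is its 16 terminal taxa in alphabetical order.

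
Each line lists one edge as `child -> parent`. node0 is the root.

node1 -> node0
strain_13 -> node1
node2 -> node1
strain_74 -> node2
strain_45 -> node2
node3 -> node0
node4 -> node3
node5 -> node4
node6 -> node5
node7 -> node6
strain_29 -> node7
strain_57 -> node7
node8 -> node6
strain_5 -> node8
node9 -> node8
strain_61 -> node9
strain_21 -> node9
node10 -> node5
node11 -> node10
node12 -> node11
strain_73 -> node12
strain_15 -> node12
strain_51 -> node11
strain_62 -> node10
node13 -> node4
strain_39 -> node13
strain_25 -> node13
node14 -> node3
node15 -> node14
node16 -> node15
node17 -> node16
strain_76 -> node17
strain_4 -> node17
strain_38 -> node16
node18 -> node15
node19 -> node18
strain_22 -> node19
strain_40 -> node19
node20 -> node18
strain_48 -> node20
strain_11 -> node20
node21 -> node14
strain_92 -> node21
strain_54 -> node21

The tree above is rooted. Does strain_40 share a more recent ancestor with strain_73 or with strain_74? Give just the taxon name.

The MRCA of strain_40 and strain_73 subtends (((((strain_29,strain_57),(strain_5,(strain_61,strain_21))),(((strain_73,strain_15),strain_51),strain_62)),(strain_39,strain_25)),((((strain_76,strain_4),strain_38),((strain_22,strain_40),(strain_48,strain_11))),(strain_92,strain_54))) (20 taxa).
The MRCA of strain_40 and strain_74 is the root, subtending the entire tree (23 taxa).
The first is nested inside the second, so strain_40 shares a more recent common ancestor with strain_73.

strain_73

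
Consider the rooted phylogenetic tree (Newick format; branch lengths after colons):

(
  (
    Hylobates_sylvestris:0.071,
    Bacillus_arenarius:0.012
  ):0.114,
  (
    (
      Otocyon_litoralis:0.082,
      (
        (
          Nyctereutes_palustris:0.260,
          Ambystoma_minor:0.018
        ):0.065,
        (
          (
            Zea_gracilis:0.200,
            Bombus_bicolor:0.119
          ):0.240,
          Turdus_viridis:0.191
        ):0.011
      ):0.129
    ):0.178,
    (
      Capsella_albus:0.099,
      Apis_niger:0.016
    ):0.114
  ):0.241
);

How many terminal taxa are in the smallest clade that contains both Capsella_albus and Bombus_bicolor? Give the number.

The MRCA of Capsella_albus and Bombus_bicolor is the node subtending ((Otocyon_litoralis,((Nyctereutes_palustris,Ambystoma_minor),((Zea_gracilis,Bombus_bicolor),Turdus_viridis))),(Capsella_albus,Apis_niger)).
That clade contains 8 terminal taxa: Ambystoma_minor, Apis_niger, Bombus_bicolor, Capsella_albus, Nyctereutes_palustris, Otocyon_litoralis, Turdus_viridis, Zea_gracilis.

8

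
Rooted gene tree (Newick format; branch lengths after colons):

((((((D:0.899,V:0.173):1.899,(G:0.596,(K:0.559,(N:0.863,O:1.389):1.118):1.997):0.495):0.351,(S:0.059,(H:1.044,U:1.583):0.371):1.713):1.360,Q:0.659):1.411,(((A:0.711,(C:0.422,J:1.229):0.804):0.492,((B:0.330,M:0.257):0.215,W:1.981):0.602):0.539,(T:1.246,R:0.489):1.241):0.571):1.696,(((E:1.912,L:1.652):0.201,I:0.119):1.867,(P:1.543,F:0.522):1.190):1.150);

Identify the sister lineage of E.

L

E attaches to the tree at the node subtending (E,L).
The other lineage descending from that same node — the sister group — is the single tip L.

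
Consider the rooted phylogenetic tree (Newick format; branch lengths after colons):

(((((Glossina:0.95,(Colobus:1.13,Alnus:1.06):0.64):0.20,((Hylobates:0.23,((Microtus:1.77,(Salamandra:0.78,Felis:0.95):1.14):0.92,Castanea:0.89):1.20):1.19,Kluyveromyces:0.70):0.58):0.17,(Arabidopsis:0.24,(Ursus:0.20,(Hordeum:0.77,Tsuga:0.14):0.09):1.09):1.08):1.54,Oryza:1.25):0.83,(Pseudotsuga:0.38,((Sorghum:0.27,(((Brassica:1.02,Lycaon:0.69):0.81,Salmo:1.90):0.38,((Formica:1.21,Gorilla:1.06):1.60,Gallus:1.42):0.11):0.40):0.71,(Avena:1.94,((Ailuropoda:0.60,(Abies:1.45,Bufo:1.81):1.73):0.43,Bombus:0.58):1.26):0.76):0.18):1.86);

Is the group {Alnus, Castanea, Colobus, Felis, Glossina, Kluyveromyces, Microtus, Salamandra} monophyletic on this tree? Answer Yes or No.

No

The MRCA of the listed taxa subtends ((Glossina,(Colobus,Alnus)),((Hylobates,((Microtus,(Salamandra,Felis)),Castanea)),Kluyveromyces)).
That clade also contains Hylobates, which is not in the proposed group, so the group is not monophyletic.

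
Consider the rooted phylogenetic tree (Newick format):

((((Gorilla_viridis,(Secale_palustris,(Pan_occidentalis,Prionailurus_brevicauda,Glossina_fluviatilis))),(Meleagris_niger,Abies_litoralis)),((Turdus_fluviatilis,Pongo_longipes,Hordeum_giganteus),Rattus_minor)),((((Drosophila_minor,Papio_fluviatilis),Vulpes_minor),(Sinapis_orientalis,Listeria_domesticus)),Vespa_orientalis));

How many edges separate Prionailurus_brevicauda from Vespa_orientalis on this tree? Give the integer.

8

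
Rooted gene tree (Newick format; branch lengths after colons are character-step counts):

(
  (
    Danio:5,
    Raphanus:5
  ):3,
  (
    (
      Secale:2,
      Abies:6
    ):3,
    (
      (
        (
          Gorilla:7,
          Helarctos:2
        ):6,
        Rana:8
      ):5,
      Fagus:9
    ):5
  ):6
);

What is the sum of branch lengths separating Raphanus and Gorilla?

The path runs Raphanus → … → MRCA → … → Gorilla; the MRCA is the root of the tree.
Branch lengths along that path: 5 + 3 + 6 + 5 + 5 + 6 + 7 = 37.

37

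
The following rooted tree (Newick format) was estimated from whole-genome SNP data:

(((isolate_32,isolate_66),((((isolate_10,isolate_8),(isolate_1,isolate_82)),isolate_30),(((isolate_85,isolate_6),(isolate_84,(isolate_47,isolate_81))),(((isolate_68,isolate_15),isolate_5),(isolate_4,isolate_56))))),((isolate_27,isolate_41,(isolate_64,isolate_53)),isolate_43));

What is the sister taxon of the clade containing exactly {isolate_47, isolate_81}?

isolate_84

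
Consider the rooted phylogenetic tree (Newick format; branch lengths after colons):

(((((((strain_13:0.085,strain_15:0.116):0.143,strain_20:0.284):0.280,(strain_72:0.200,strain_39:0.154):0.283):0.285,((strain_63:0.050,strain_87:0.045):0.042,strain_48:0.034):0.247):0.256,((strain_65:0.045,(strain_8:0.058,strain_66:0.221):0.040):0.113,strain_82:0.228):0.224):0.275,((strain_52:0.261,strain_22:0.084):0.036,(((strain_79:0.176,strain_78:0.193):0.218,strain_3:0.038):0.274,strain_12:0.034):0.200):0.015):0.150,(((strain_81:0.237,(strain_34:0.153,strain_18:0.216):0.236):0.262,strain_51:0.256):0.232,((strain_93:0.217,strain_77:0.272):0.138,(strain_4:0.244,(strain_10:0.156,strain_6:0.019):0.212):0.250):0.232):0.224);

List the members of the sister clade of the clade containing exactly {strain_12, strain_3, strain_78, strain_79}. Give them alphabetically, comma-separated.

strain_22, strain_52

The clade containing exactly {strain_12, strain_3, strain_78, strain_79} attaches to the tree at the node subtending ((strain_52,strain_22),(((strain_79,strain_78),strain_3),strain_12)).
The other lineage descending from that same node — the sister group — is (strain_52,strain_22); its 2 tips in alphabetical order are the answer.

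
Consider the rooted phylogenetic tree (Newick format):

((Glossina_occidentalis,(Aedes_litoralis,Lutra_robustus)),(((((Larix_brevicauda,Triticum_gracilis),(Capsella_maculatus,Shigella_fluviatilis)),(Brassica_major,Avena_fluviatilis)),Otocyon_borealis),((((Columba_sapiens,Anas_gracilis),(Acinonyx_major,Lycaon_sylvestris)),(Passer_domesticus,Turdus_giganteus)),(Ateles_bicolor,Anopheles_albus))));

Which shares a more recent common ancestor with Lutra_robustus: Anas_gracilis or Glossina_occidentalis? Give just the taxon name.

The MRCA of Lutra_robustus and Glossina_occidentalis subtends (Glossina_occidentalis,(Aedes_litoralis,Lutra_robustus)) (3 taxa).
The MRCA of Lutra_robustus and Anas_gracilis is the root, subtending the entire tree (18 taxa).
The first is nested inside the second, so Lutra_robustus shares a more recent common ancestor with Glossina_occidentalis.

Glossina_occidentalis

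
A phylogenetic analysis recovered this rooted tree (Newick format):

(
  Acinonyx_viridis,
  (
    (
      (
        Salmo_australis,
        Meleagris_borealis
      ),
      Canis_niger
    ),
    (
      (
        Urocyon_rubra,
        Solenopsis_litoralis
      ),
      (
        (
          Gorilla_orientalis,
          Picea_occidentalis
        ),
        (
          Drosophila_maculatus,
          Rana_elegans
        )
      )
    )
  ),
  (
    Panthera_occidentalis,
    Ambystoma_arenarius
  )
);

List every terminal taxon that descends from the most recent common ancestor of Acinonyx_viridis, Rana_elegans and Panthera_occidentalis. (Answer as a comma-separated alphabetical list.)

Acinonyx_viridis, Ambystoma_arenarius, Canis_niger, Drosophila_maculatus, Gorilla_orientalis, Meleagris_borealis, Panthera_occidentalis, Picea_occidentalis, Rana_elegans, Salmo_australis, Solenopsis_litoralis, Urocyon_rubra

Tracing Acinonyx_viridis: it attaches directly to the root.
Tracing Rana_elegans: it sits inside (Drosophila_maculatus,Rana_elegans).
Tracing Panthera_occidentalis: it sits inside (Panthera_occidentalis,Ambystoma_arenarius).
The smallest clade enclosing all 3 is the whole tree (their MRCA is the root), so the answer is all 12 tips in alphabetical order.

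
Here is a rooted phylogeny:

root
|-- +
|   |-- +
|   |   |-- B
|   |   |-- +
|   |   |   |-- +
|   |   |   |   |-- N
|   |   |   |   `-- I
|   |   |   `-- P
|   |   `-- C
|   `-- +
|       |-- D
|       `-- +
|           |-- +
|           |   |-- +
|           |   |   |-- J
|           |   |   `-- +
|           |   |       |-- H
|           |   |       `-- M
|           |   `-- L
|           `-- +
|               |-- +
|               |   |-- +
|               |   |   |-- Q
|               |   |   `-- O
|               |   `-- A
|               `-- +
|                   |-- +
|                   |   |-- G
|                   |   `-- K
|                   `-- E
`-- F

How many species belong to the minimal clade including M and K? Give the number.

10

The MRCA of M and K is the node subtending (((J,(H,M)),L),(((Q,O),A),((G,K),E))).
That clade contains 10 terminal taxa: A, E, G, H, J, K, L, M, O, Q.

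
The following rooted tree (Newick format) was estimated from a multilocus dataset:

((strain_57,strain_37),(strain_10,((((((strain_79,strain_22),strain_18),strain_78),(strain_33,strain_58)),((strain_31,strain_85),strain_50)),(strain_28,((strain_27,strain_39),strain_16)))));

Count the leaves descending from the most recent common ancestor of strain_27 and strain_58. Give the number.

The MRCA of strain_27 and strain_58 is the node subtending ((((((strain_79,strain_22),strain_18),strain_78),(strain_33,strain_58)),((strain_31,strain_85),strain_50)),(strain_28,((strain_27,strain_39),strain_16))).
That clade contains 13 terminal taxa: strain_16, strain_18, strain_22, strain_27, strain_28, strain_31, strain_33, strain_39, strain_50, strain_58, strain_78, strain_79, strain_85.

13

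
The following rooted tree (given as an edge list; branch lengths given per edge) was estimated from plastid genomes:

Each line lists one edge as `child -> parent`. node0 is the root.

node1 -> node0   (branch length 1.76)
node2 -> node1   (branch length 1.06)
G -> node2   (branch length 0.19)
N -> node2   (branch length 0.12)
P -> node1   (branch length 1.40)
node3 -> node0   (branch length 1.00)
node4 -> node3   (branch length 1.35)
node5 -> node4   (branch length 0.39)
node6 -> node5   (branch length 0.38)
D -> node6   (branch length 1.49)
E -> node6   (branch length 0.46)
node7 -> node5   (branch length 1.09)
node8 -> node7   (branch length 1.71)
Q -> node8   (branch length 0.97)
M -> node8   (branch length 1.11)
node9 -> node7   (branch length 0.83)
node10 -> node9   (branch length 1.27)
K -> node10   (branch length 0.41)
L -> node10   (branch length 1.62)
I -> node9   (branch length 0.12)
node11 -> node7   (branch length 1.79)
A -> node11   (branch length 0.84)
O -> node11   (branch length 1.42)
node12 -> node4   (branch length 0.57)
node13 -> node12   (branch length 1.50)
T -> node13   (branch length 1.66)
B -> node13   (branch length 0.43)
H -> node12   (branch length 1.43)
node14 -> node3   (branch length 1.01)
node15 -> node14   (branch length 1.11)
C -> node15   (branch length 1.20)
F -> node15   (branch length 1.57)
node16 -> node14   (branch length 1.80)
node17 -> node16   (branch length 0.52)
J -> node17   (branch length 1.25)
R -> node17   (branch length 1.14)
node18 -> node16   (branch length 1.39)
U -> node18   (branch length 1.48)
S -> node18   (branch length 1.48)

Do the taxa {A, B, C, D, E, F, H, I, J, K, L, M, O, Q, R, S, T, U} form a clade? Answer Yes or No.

The most recent common ancestor of these taxa subtends ((((D,E),((Q,M),((K,L),I),(A,O))),((T,B),H)),((C,F),((J,R),(U,S)))).
That clade has exactly 18 tips — every listed taxon and nothing else — so the group is monophyletic.

Yes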